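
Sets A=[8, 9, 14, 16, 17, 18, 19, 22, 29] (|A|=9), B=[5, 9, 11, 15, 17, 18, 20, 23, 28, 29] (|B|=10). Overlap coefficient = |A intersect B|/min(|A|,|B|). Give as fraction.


A intersect B = [9, 17, 18, 29]
|A intersect B| = 4
min(|A|, |B|) = min(9, 10) = 9
Overlap = 4 / 9 = 4/9

4/9


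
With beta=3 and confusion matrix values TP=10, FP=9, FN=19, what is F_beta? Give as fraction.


P = TP/(TP+FP) = 10/19 = 10/19
R = TP/(TP+FN) = 10/29 = 10/29
beta^2 = 3^2 = 9
(1 + beta^2) = 10
Numerator = (1+beta^2)*P*R = 1000/551
Denominator = beta^2*P + R = 90/19 + 10/29 = 2800/551
F_beta = 5/14

5/14


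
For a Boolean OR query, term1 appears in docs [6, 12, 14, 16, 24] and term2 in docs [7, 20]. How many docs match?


Boolean OR: find union of posting lists
term1 docs: [6, 12, 14, 16, 24]
term2 docs: [7, 20]
Union: [6, 7, 12, 14, 16, 20, 24]
|union| = 7

7


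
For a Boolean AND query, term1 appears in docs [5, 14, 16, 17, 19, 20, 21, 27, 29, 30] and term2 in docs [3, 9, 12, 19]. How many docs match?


Boolean AND: find intersection of posting lists
term1 docs: [5, 14, 16, 17, 19, 20, 21, 27, 29, 30]
term2 docs: [3, 9, 12, 19]
Intersection: [19]
|intersection| = 1

1


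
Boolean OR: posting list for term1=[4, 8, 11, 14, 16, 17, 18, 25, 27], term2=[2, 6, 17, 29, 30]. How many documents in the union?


Boolean OR: find union of posting lists
term1 docs: [4, 8, 11, 14, 16, 17, 18, 25, 27]
term2 docs: [2, 6, 17, 29, 30]
Union: [2, 4, 6, 8, 11, 14, 16, 17, 18, 25, 27, 29, 30]
|union| = 13

13


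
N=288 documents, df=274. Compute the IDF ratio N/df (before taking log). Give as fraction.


IDF ratio = N / df
= 288 / 274
= 144/137

144/137


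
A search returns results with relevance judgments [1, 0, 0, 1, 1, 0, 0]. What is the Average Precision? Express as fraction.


Computing P@k for each relevant position:
Position 1: relevant, P@1 = 1/1 = 1
Position 2: not relevant
Position 3: not relevant
Position 4: relevant, P@4 = 2/4 = 1/2
Position 5: relevant, P@5 = 3/5 = 3/5
Position 6: not relevant
Position 7: not relevant
Sum of P@k = 1 + 1/2 + 3/5 = 21/10
AP = 21/10 / 3 = 7/10

7/10


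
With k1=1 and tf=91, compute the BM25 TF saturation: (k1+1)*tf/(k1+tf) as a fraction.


BM25 TF component = (k1+1)*tf / (k1+tf)
k1 = 1, tf = 91
Numerator = (1+1)*91 = 182
Denominator = 1 + 91 = 92
= 182/92 = 91/46

91/46


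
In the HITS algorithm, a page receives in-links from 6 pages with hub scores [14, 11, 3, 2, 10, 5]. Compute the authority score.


Authority = sum of hub scores of in-linkers
In-link 1: hub score = 14
In-link 2: hub score = 11
In-link 3: hub score = 3
In-link 4: hub score = 2
In-link 5: hub score = 10
In-link 6: hub score = 5
Authority = 14 + 11 + 3 + 2 + 10 + 5 = 45

45


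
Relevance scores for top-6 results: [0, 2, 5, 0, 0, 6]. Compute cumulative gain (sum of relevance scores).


Cumulative Gain = sum of relevance scores
Position 1: rel=0, running sum=0
Position 2: rel=2, running sum=2
Position 3: rel=5, running sum=7
Position 4: rel=0, running sum=7
Position 5: rel=0, running sum=7
Position 6: rel=6, running sum=13
CG = 13

13


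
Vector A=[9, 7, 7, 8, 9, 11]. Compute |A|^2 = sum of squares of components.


|A|^2 = sum of squared components
A[0]^2 = 9^2 = 81
A[1]^2 = 7^2 = 49
A[2]^2 = 7^2 = 49
A[3]^2 = 8^2 = 64
A[4]^2 = 9^2 = 81
A[5]^2 = 11^2 = 121
Sum = 81 + 49 + 49 + 64 + 81 + 121 = 445

445


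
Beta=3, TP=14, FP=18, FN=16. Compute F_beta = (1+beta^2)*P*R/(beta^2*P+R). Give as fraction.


P = TP/(TP+FP) = 14/32 = 7/16
R = TP/(TP+FN) = 14/30 = 7/15
beta^2 = 3^2 = 9
(1 + beta^2) = 10
Numerator = (1+beta^2)*P*R = 49/24
Denominator = beta^2*P + R = 63/16 + 7/15 = 1057/240
F_beta = 70/151

70/151


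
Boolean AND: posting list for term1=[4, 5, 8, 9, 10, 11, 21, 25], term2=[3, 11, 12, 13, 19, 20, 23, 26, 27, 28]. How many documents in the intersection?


Boolean AND: find intersection of posting lists
term1 docs: [4, 5, 8, 9, 10, 11, 21, 25]
term2 docs: [3, 11, 12, 13, 19, 20, 23, 26, 27, 28]
Intersection: [11]
|intersection| = 1

1


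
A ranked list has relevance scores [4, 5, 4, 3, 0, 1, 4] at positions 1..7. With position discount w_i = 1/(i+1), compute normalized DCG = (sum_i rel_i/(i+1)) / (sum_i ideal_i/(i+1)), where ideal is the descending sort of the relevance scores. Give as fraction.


Position discount weights w_i = 1/(i+1) for i=1..7:
Weights = [1/2, 1/3, 1/4, 1/5, 1/6, 1/7, 1/8]
Actual relevance: [4, 5, 4, 3, 0, 1, 4]
DCG = 4/2 + 5/3 + 4/4 + 3/5 + 0/6 + 1/7 + 4/8 = 1241/210
Ideal relevance (sorted desc): [5, 4, 4, 4, 3, 1, 0]
Ideal DCG = 5/2 + 4/3 + 4/4 + 4/5 + 3/6 + 1/7 + 0/8 = 659/105
nDCG = DCG / ideal_DCG = 1241/210 / 659/105 = 1241/1318

1241/1318


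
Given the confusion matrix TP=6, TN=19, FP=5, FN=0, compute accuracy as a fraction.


Accuracy = (TP + TN) / (TP + TN + FP + FN)
TP + TN = 6 + 19 = 25
Total = 6 + 19 + 5 + 0 = 30
Accuracy = 25 / 30 = 5/6

5/6


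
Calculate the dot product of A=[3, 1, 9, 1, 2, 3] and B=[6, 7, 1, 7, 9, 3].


Dot product = sum of element-wise products
A[0]*B[0] = 3*6 = 18
A[1]*B[1] = 1*7 = 7
A[2]*B[2] = 9*1 = 9
A[3]*B[3] = 1*7 = 7
A[4]*B[4] = 2*9 = 18
A[5]*B[5] = 3*3 = 9
Sum = 18 + 7 + 9 + 7 + 18 + 9 = 68

68


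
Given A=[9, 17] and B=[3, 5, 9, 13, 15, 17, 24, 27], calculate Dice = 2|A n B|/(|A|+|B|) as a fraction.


A intersect B = [9, 17]
|A intersect B| = 2
|A| = 2, |B| = 8
Dice = 2*2 / (2+8)
= 4 / 10 = 2/5

2/5


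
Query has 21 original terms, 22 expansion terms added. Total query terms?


Original terms: 21
Expansion terms: 22
Total = 21 + 22 = 43

43


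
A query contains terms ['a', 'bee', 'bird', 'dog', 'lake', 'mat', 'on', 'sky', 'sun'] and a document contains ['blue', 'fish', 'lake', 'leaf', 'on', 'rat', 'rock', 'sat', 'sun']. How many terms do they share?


Query terms: ['a', 'bee', 'bird', 'dog', 'lake', 'mat', 'on', 'sky', 'sun']
Document terms: ['blue', 'fish', 'lake', 'leaf', 'on', 'rat', 'rock', 'sat', 'sun']
Common terms: ['lake', 'on', 'sun']
Overlap count = 3

3


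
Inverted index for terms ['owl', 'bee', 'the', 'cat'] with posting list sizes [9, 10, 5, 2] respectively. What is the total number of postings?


Summing posting list sizes:
'owl': 9 postings
'bee': 10 postings
'the': 5 postings
'cat': 2 postings
Total = 9 + 10 + 5 + 2 = 26

26


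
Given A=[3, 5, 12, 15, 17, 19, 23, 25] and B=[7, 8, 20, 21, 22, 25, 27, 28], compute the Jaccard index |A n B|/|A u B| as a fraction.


A intersect B = [25]
|A intersect B| = 1
A union B = [3, 5, 7, 8, 12, 15, 17, 19, 20, 21, 22, 23, 25, 27, 28]
|A union B| = 15
Jaccard = 1/15 = 1/15

1/15


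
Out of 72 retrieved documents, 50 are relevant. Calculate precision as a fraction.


Precision = relevant_retrieved / total_retrieved
= 50 / 72
= 50 / (50 + 22)
= 25/36

25/36


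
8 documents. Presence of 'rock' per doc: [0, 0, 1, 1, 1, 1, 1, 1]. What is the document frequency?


Checking each document for 'rock':
Doc 1: absent
Doc 2: absent
Doc 3: present
Doc 4: present
Doc 5: present
Doc 6: present
Doc 7: present
Doc 8: present
df = sum of presences = 0 + 0 + 1 + 1 + 1 + 1 + 1 + 1 = 6

6


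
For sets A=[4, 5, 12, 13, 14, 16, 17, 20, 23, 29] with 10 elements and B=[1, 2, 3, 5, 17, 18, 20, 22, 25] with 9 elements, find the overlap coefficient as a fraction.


A intersect B = [5, 17, 20]
|A intersect B| = 3
min(|A|, |B|) = min(10, 9) = 9
Overlap = 3 / 9 = 1/3

1/3


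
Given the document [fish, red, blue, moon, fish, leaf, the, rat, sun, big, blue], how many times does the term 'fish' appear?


Document has 11 words
Scanning for 'fish':
Found at positions: [0, 4]
Count = 2

2


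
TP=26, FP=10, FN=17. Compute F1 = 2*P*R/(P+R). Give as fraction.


F1 = 2 * P * R / (P + R)
P = TP/(TP+FP) = 26/36 = 13/18
R = TP/(TP+FN) = 26/43 = 26/43
2 * P * R = 2 * 13/18 * 26/43 = 338/387
P + R = 13/18 + 26/43 = 1027/774
F1 = 338/387 / 1027/774 = 52/79

52/79


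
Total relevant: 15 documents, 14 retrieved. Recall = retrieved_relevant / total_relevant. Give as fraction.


Recall = retrieved_relevant / total_relevant
= 14 / 15
= 14 / (14 + 1)
= 14/15

14/15


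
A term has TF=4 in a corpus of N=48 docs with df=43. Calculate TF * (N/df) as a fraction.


TF * (N/df)
= 4 * (48/43)
= 4 * 48/43
= 192/43

192/43


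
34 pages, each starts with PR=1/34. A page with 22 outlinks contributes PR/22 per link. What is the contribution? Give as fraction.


Initial PR = 1/34 = 1/34
Outlinks = 22
Contribution per link = PR / outlinks
= 1/34 / 22
= 1/748

1/748


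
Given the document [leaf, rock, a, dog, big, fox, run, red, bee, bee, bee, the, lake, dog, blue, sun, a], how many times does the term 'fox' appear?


Document has 17 words
Scanning for 'fox':
Found at positions: [5]
Count = 1

1


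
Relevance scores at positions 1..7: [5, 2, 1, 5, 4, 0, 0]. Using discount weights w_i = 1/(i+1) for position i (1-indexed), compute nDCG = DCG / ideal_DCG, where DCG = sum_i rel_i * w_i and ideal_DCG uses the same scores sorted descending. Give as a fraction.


Position discount weights w_i = 1/(i+1) for i=1..7:
Weights = [1/2, 1/3, 1/4, 1/5, 1/6, 1/7, 1/8]
Actual relevance: [5, 2, 1, 5, 4, 0, 0]
DCG = 5/2 + 2/3 + 1/4 + 5/5 + 4/6 + 0/7 + 0/8 = 61/12
Ideal relevance (sorted desc): [5, 5, 4, 2, 1, 0, 0]
Ideal DCG = 5/2 + 5/3 + 4/4 + 2/5 + 1/6 + 0/7 + 0/8 = 86/15
nDCG = DCG / ideal_DCG = 61/12 / 86/15 = 305/344

305/344


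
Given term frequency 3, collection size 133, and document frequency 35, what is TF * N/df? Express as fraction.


TF * (N/df)
= 3 * (133/35)
= 3 * 19/5
= 57/5

57/5


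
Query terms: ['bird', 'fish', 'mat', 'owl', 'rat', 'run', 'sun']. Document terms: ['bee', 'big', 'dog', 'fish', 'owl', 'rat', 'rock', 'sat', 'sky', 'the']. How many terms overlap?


Query terms: ['bird', 'fish', 'mat', 'owl', 'rat', 'run', 'sun']
Document terms: ['bee', 'big', 'dog', 'fish', 'owl', 'rat', 'rock', 'sat', 'sky', 'the']
Common terms: ['fish', 'owl', 'rat']
Overlap count = 3

3


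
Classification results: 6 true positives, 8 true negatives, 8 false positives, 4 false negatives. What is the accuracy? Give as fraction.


Accuracy = (TP + TN) / (TP + TN + FP + FN)
TP + TN = 6 + 8 = 14
Total = 6 + 8 + 8 + 4 = 26
Accuracy = 14 / 26 = 7/13

7/13


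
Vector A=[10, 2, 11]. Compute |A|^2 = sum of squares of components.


|A|^2 = sum of squared components
A[0]^2 = 10^2 = 100
A[1]^2 = 2^2 = 4
A[2]^2 = 11^2 = 121
Sum = 100 + 4 + 121 = 225

225


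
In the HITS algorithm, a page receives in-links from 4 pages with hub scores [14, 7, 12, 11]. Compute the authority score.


Authority = sum of hub scores of in-linkers
In-link 1: hub score = 14
In-link 2: hub score = 7
In-link 3: hub score = 12
In-link 4: hub score = 11
Authority = 14 + 7 + 12 + 11 = 44

44


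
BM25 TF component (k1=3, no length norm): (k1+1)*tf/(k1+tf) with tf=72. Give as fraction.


BM25 TF component = (k1+1)*tf / (k1+tf)
k1 = 3, tf = 72
Numerator = (3+1)*72 = 288
Denominator = 3 + 72 = 75
= 288/75 = 96/25

96/25


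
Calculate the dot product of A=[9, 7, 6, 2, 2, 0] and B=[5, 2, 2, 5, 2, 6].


Dot product = sum of element-wise products
A[0]*B[0] = 9*5 = 45
A[1]*B[1] = 7*2 = 14
A[2]*B[2] = 6*2 = 12
A[3]*B[3] = 2*5 = 10
A[4]*B[4] = 2*2 = 4
A[5]*B[5] = 0*6 = 0
Sum = 45 + 14 + 12 + 10 + 4 + 0 = 85

85


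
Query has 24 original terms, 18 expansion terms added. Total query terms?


Original terms: 24
Expansion terms: 18
Total = 24 + 18 = 42

42


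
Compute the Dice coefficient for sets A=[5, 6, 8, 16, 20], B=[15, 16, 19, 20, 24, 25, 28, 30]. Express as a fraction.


A intersect B = [16, 20]
|A intersect B| = 2
|A| = 5, |B| = 8
Dice = 2*2 / (5+8)
= 4 / 13 = 4/13

4/13


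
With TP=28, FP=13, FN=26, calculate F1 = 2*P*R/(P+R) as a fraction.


F1 = 2 * P * R / (P + R)
P = TP/(TP+FP) = 28/41 = 28/41
R = TP/(TP+FN) = 28/54 = 14/27
2 * P * R = 2 * 28/41 * 14/27 = 784/1107
P + R = 28/41 + 14/27 = 1330/1107
F1 = 784/1107 / 1330/1107 = 56/95

56/95


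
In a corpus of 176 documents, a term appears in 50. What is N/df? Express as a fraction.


IDF ratio = N / df
= 176 / 50
= 88/25

88/25


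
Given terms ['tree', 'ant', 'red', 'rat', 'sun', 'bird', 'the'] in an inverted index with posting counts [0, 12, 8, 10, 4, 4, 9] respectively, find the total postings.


Summing posting list sizes:
'tree': 0 postings
'ant': 12 postings
'red': 8 postings
'rat': 10 postings
'sun': 4 postings
'bird': 4 postings
'the': 9 postings
Total = 0 + 12 + 8 + 10 + 4 + 4 + 9 = 47

47


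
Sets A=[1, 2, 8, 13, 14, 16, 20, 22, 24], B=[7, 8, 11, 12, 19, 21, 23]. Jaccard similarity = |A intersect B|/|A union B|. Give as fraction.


A intersect B = [8]
|A intersect B| = 1
A union B = [1, 2, 7, 8, 11, 12, 13, 14, 16, 19, 20, 21, 22, 23, 24]
|A union B| = 15
Jaccard = 1/15 = 1/15

1/15


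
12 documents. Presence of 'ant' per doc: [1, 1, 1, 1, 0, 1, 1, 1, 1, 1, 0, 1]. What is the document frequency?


Checking each document for 'ant':
Doc 1: present
Doc 2: present
Doc 3: present
Doc 4: present
Doc 5: absent
Doc 6: present
Doc 7: present
Doc 8: present
Doc 9: present
Doc 10: present
Doc 11: absent
Doc 12: present
df = sum of presences = 1 + 1 + 1 + 1 + 0 + 1 + 1 + 1 + 1 + 1 + 0 + 1 = 10

10


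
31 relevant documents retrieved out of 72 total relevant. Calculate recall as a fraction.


Recall = retrieved_relevant / total_relevant
= 31 / 72
= 31 / (31 + 41)
= 31/72

31/72


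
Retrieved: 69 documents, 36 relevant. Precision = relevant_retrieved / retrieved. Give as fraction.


Precision = relevant_retrieved / total_retrieved
= 36 / 69
= 36 / (36 + 33)
= 12/23

12/23


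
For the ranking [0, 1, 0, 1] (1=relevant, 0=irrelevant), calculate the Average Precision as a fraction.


Computing P@k for each relevant position:
Position 1: not relevant
Position 2: relevant, P@2 = 1/2 = 1/2
Position 3: not relevant
Position 4: relevant, P@4 = 2/4 = 1/2
Sum of P@k = 1/2 + 1/2 = 1
AP = 1 / 2 = 1/2

1/2


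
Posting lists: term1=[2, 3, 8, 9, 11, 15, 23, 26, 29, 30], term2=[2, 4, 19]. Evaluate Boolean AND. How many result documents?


Boolean AND: find intersection of posting lists
term1 docs: [2, 3, 8, 9, 11, 15, 23, 26, 29, 30]
term2 docs: [2, 4, 19]
Intersection: [2]
|intersection| = 1

1


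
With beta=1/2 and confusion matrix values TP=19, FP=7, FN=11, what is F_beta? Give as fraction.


P = TP/(TP+FP) = 19/26 = 19/26
R = TP/(TP+FN) = 19/30 = 19/30
beta^2 = 1/2^2 = 1/4
(1 + beta^2) = 5/4
Numerator = (1+beta^2)*P*R = 361/624
Denominator = beta^2*P + R = 19/104 + 19/30 = 1273/1560
F_beta = 95/134

95/134


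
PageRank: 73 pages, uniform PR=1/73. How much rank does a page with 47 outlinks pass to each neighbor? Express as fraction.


Initial PR = 1/73 = 1/73
Outlinks = 47
Contribution per link = PR / outlinks
= 1/73 / 47
= 1/3431

1/3431


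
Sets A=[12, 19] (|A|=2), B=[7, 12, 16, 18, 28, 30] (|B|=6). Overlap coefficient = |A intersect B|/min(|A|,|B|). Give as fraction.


A intersect B = [12]
|A intersect B| = 1
min(|A|, |B|) = min(2, 6) = 2
Overlap = 1 / 2 = 1/2

1/2


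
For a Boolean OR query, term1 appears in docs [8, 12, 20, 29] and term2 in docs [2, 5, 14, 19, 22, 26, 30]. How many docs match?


Boolean OR: find union of posting lists
term1 docs: [8, 12, 20, 29]
term2 docs: [2, 5, 14, 19, 22, 26, 30]
Union: [2, 5, 8, 12, 14, 19, 20, 22, 26, 29, 30]
|union| = 11

11


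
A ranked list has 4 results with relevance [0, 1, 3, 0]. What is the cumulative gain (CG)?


Cumulative Gain = sum of relevance scores
Position 1: rel=0, running sum=0
Position 2: rel=1, running sum=1
Position 3: rel=3, running sum=4
Position 4: rel=0, running sum=4
CG = 4

4


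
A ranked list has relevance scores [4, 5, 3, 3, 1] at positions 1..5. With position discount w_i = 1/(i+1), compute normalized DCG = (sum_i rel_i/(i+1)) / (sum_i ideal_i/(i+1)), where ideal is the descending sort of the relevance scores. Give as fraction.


Position discount weights w_i = 1/(i+1) for i=1..5:
Weights = [1/2, 1/3, 1/4, 1/5, 1/6]
Actual relevance: [4, 5, 3, 3, 1]
DCG = 4/2 + 5/3 + 3/4 + 3/5 + 1/6 = 311/60
Ideal relevance (sorted desc): [5, 4, 3, 3, 1]
Ideal DCG = 5/2 + 4/3 + 3/4 + 3/5 + 1/6 = 107/20
nDCG = DCG / ideal_DCG = 311/60 / 107/20 = 311/321

311/321


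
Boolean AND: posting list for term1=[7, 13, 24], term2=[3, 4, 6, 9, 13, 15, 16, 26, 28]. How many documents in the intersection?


Boolean AND: find intersection of posting lists
term1 docs: [7, 13, 24]
term2 docs: [3, 4, 6, 9, 13, 15, 16, 26, 28]
Intersection: [13]
|intersection| = 1

1


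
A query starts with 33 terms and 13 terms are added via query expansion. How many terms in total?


Original terms: 33
Expansion terms: 13
Total = 33 + 13 = 46

46


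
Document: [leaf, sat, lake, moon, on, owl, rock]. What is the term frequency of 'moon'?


Document has 7 words
Scanning for 'moon':
Found at positions: [3]
Count = 1

1


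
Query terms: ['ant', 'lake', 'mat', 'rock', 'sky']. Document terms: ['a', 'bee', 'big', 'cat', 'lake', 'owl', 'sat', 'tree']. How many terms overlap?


Query terms: ['ant', 'lake', 'mat', 'rock', 'sky']
Document terms: ['a', 'bee', 'big', 'cat', 'lake', 'owl', 'sat', 'tree']
Common terms: ['lake']
Overlap count = 1

1


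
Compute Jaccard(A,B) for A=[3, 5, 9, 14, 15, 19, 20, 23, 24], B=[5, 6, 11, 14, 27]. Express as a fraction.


A intersect B = [5, 14]
|A intersect B| = 2
A union B = [3, 5, 6, 9, 11, 14, 15, 19, 20, 23, 24, 27]
|A union B| = 12
Jaccard = 2/12 = 1/6

1/6


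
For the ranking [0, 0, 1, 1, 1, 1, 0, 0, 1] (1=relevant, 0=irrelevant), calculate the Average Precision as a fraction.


Computing P@k for each relevant position:
Position 1: not relevant
Position 2: not relevant
Position 3: relevant, P@3 = 1/3 = 1/3
Position 4: relevant, P@4 = 2/4 = 1/2
Position 5: relevant, P@5 = 3/5 = 3/5
Position 6: relevant, P@6 = 4/6 = 2/3
Position 7: not relevant
Position 8: not relevant
Position 9: relevant, P@9 = 5/9 = 5/9
Sum of P@k = 1/3 + 1/2 + 3/5 + 2/3 + 5/9 = 239/90
AP = 239/90 / 5 = 239/450

239/450


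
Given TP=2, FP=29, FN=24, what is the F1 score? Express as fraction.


F1 = 2 * P * R / (P + R)
P = TP/(TP+FP) = 2/31 = 2/31
R = TP/(TP+FN) = 2/26 = 1/13
2 * P * R = 2 * 2/31 * 1/13 = 4/403
P + R = 2/31 + 1/13 = 57/403
F1 = 4/403 / 57/403 = 4/57

4/57


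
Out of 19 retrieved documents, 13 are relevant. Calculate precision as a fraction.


Precision = relevant_retrieved / total_retrieved
= 13 / 19
= 13 / (13 + 6)
= 13/19

13/19


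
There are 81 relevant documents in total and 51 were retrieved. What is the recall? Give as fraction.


Recall = retrieved_relevant / total_relevant
= 51 / 81
= 51 / (51 + 30)
= 17/27

17/27


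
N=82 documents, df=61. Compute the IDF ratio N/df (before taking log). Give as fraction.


IDF ratio = N / df
= 82 / 61
= 82/61

82/61


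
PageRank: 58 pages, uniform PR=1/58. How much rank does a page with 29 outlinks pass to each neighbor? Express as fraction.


Initial PR = 1/58 = 1/58
Outlinks = 29
Contribution per link = PR / outlinks
= 1/58 / 29
= 1/1682

1/1682


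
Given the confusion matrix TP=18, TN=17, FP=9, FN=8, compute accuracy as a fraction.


Accuracy = (TP + TN) / (TP + TN + FP + FN)
TP + TN = 18 + 17 = 35
Total = 18 + 17 + 9 + 8 = 52
Accuracy = 35 / 52 = 35/52

35/52


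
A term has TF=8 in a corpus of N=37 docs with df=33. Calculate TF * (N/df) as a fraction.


TF * (N/df)
= 8 * (37/33)
= 8 * 37/33
= 296/33

296/33


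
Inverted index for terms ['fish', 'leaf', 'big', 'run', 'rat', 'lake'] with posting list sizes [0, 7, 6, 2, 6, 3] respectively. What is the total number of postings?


Summing posting list sizes:
'fish': 0 postings
'leaf': 7 postings
'big': 6 postings
'run': 2 postings
'rat': 6 postings
'lake': 3 postings
Total = 0 + 7 + 6 + 2 + 6 + 3 = 24

24


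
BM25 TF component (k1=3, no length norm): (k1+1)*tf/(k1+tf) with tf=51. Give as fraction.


BM25 TF component = (k1+1)*tf / (k1+tf)
k1 = 3, tf = 51
Numerator = (3+1)*51 = 204
Denominator = 3 + 51 = 54
= 204/54 = 34/9

34/9


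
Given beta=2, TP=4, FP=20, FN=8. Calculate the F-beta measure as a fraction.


P = TP/(TP+FP) = 4/24 = 1/6
R = TP/(TP+FN) = 4/12 = 1/3
beta^2 = 2^2 = 4
(1 + beta^2) = 5
Numerator = (1+beta^2)*P*R = 5/18
Denominator = beta^2*P + R = 2/3 + 1/3 = 1
F_beta = 5/18

5/18


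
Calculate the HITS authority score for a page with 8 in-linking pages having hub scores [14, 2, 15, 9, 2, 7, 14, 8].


Authority = sum of hub scores of in-linkers
In-link 1: hub score = 14
In-link 2: hub score = 2
In-link 3: hub score = 15
In-link 4: hub score = 9
In-link 5: hub score = 2
In-link 6: hub score = 7
In-link 7: hub score = 14
In-link 8: hub score = 8
Authority = 14 + 2 + 15 + 9 + 2 + 7 + 14 + 8 = 71

71


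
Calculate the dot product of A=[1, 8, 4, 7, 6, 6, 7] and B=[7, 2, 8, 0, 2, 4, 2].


Dot product = sum of element-wise products
A[0]*B[0] = 1*7 = 7
A[1]*B[1] = 8*2 = 16
A[2]*B[2] = 4*8 = 32
A[3]*B[3] = 7*0 = 0
A[4]*B[4] = 6*2 = 12
A[5]*B[5] = 6*4 = 24
A[6]*B[6] = 7*2 = 14
Sum = 7 + 16 + 32 + 0 + 12 + 24 + 14 = 105

105


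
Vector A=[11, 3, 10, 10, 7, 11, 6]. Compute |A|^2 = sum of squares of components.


|A|^2 = sum of squared components
A[0]^2 = 11^2 = 121
A[1]^2 = 3^2 = 9
A[2]^2 = 10^2 = 100
A[3]^2 = 10^2 = 100
A[4]^2 = 7^2 = 49
A[5]^2 = 11^2 = 121
A[6]^2 = 6^2 = 36
Sum = 121 + 9 + 100 + 100 + 49 + 121 + 36 = 536

536


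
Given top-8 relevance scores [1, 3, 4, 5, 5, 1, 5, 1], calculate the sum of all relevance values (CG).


Cumulative Gain = sum of relevance scores
Position 1: rel=1, running sum=1
Position 2: rel=3, running sum=4
Position 3: rel=4, running sum=8
Position 4: rel=5, running sum=13
Position 5: rel=5, running sum=18
Position 6: rel=1, running sum=19
Position 7: rel=5, running sum=24
Position 8: rel=1, running sum=25
CG = 25

25


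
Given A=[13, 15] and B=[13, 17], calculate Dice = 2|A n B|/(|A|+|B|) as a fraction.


A intersect B = [13]
|A intersect B| = 1
|A| = 2, |B| = 2
Dice = 2*1 / (2+2)
= 2 / 4 = 1/2

1/2


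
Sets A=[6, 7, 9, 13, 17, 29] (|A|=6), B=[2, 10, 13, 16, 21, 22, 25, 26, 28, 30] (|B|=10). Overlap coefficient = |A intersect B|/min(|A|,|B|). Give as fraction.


A intersect B = [13]
|A intersect B| = 1
min(|A|, |B|) = min(6, 10) = 6
Overlap = 1 / 6 = 1/6

1/6


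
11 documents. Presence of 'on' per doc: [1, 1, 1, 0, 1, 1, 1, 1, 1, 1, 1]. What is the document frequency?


Checking each document for 'on':
Doc 1: present
Doc 2: present
Doc 3: present
Doc 4: absent
Doc 5: present
Doc 6: present
Doc 7: present
Doc 8: present
Doc 9: present
Doc 10: present
Doc 11: present
df = sum of presences = 1 + 1 + 1 + 0 + 1 + 1 + 1 + 1 + 1 + 1 + 1 = 10

10


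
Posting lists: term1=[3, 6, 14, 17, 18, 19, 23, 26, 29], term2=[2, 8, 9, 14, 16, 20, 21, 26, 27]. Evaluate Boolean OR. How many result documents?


Boolean OR: find union of posting lists
term1 docs: [3, 6, 14, 17, 18, 19, 23, 26, 29]
term2 docs: [2, 8, 9, 14, 16, 20, 21, 26, 27]
Union: [2, 3, 6, 8, 9, 14, 16, 17, 18, 19, 20, 21, 23, 26, 27, 29]
|union| = 16

16


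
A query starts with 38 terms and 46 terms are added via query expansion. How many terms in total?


Original terms: 38
Expansion terms: 46
Total = 38 + 46 = 84

84


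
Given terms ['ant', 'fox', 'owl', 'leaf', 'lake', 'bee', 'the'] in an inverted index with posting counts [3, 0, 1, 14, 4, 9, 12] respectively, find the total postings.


Summing posting list sizes:
'ant': 3 postings
'fox': 0 postings
'owl': 1 postings
'leaf': 14 postings
'lake': 4 postings
'bee': 9 postings
'the': 12 postings
Total = 3 + 0 + 1 + 14 + 4 + 9 + 12 = 43

43


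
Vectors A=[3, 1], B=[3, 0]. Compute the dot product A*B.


Dot product = sum of element-wise products
A[0]*B[0] = 3*3 = 9
A[1]*B[1] = 1*0 = 0
Sum = 9 + 0 = 9

9


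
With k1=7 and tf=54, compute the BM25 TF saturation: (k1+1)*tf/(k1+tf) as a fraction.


BM25 TF component = (k1+1)*tf / (k1+tf)
k1 = 7, tf = 54
Numerator = (7+1)*54 = 432
Denominator = 7 + 54 = 61
= 432/61 = 432/61

432/61


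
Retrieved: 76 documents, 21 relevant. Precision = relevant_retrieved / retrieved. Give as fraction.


Precision = relevant_retrieved / total_retrieved
= 21 / 76
= 21 / (21 + 55)
= 21/76

21/76


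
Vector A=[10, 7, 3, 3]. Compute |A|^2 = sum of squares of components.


|A|^2 = sum of squared components
A[0]^2 = 10^2 = 100
A[1]^2 = 7^2 = 49
A[2]^2 = 3^2 = 9
A[3]^2 = 3^2 = 9
Sum = 100 + 49 + 9 + 9 = 167

167


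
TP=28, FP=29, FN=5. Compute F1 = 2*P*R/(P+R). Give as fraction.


F1 = 2 * P * R / (P + R)
P = TP/(TP+FP) = 28/57 = 28/57
R = TP/(TP+FN) = 28/33 = 28/33
2 * P * R = 2 * 28/57 * 28/33 = 1568/1881
P + R = 28/57 + 28/33 = 280/209
F1 = 1568/1881 / 280/209 = 28/45

28/45


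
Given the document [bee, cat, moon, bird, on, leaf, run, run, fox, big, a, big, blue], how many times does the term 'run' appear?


Document has 13 words
Scanning for 'run':
Found at positions: [6, 7]
Count = 2

2


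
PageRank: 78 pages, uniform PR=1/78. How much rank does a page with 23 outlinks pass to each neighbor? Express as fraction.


Initial PR = 1/78 = 1/78
Outlinks = 23
Contribution per link = PR / outlinks
= 1/78 / 23
= 1/1794

1/1794


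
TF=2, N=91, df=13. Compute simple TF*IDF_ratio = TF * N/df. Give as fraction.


TF * (N/df)
= 2 * (91/13)
= 2 * 7
= 14

14


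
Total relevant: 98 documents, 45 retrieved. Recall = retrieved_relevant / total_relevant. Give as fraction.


Recall = retrieved_relevant / total_relevant
= 45 / 98
= 45 / (45 + 53)
= 45/98

45/98


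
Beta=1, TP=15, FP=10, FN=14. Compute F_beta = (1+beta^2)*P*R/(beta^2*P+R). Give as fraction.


P = TP/(TP+FP) = 15/25 = 3/5
R = TP/(TP+FN) = 15/29 = 15/29
beta^2 = 1^2 = 1
(1 + beta^2) = 2
Numerator = (1+beta^2)*P*R = 18/29
Denominator = beta^2*P + R = 3/5 + 15/29 = 162/145
F_beta = 5/9

5/9


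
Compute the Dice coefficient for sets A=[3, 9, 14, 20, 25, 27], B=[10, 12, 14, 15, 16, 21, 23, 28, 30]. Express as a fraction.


A intersect B = [14]
|A intersect B| = 1
|A| = 6, |B| = 9
Dice = 2*1 / (6+9)
= 2 / 15 = 2/15

2/15


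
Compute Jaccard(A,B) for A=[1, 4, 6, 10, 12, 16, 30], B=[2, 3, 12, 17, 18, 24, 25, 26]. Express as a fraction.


A intersect B = [12]
|A intersect B| = 1
A union B = [1, 2, 3, 4, 6, 10, 12, 16, 17, 18, 24, 25, 26, 30]
|A union B| = 14
Jaccard = 1/14 = 1/14

1/14


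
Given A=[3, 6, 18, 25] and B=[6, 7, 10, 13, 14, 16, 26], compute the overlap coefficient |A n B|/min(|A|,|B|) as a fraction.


A intersect B = [6]
|A intersect B| = 1
min(|A|, |B|) = min(4, 7) = 4
Overlap = 1 / 4 = 1/4

1/4


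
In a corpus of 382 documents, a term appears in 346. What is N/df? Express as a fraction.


IDF ratio = N / df
= 382 / 346
= 191/173

191/173


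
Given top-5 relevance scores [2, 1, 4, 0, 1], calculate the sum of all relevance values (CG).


Cumulative Gain = sum of relevance scores
Position 1: rel=2, running sum=2
Position 2: rel=1, running sum=3
Position 3: rel=4, running sum=7
Position 4: rel=0, running sum=7
Position 5: rel=1, running sum=8
CG = 8

8


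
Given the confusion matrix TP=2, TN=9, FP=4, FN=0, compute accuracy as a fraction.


Accuracy = (TP + TN) / (TP + TN + FP + FN)
TP + TN = 2 + 9 = 11
Total = 2 + 9 + 4 + 0 = 15
Accuracy = 11 / 15 = 11/15

11/15


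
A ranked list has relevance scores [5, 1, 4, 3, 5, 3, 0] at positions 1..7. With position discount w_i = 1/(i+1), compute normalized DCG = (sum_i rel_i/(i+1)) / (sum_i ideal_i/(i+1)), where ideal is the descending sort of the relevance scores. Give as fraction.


Position discount weights w_i = 1/(i+1) for i=1..7:
Weights = [1/2, 1/3, 1/4, 1/5, 1/6, 1/7, 1/8]
Actual relevance: [5, 1, 4, 3, 5, 3, 0]
DCG = 5/2 + 1/3 + 4/4 + 3/5 + 5/6 + 3/7 + 0/8 = 598/105
Ideal relevance (sorted desc): [5, 5, 4, 3, 3, 1, 0]
Ideal DCG = 5/2 + 5/3 + 4/4 + 3/5 + 3/6 + 1/7 + 0/8 = 673/105
nDCG = DCG / ideal_DCG = 598/105 / 673/105 = 598/673

598/673


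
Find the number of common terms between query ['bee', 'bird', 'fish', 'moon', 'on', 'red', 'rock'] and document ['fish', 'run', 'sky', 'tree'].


Query terms: ['bee', 'bird', 'fish', 'moon', 'on', 'red', 'rock']
Document terms: ['fish', 'run', 'sky', 'tree']
Common terms: ['fish']
Overlap count = 1

1


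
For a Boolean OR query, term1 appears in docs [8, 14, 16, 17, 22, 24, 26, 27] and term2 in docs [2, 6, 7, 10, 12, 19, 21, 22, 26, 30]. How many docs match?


Boolean OR: find union of posting lists
term1 docs: [8, 14, 16, 17, 22, 24, 26, 27]
term2 docs: [2, 6, 7, 10, 12, 19, 21, 22, 26, 30]
Union: [2, 6, 7, 8, 10, 12, 14, 16, 17, 19, 21, 22, 24, 26, 27, 30]
|union| = 16

16


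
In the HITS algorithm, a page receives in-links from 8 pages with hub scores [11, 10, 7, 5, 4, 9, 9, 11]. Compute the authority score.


Authority = sum of hub scores of in-linkers
In-link 1: hub score = 11
In-link 2: hub score = 10
In-link 3: hub score = 7
In-link 4: hub score = 5
In-link 5: hub score = 4
In-link 6: hub score = 9
In-link 7: hub score = 9
In-link 8: hub score = 11
Authority = 11 + 10 + 7 + 5 + 4 + 9 + 9 + 11 = 66

66


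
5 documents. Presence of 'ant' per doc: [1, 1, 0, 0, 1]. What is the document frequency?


Checking each document for 'ant':
Doc 1: present
Doc 2: present
Doc 3: absent
Doc 4: absent
Doc 5: present
df = sum of presences = 1 + 1 + 0 + 0 + 1 = 3

3


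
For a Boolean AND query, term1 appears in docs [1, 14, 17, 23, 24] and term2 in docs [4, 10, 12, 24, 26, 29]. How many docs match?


Boolean AND: find intersection of posting lists
term1 docs: [1, 14, 17, 23, 24]
term2 docs: [4, 10, 12, 24, 26, 29]
Intersection: [24]
|intersection| = 1

1


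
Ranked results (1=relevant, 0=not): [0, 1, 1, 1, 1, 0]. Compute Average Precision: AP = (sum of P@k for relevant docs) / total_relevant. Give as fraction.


Computing P@k for each relevant position:
Position 1: not relevant
Position 2: relevant, P@2 = 1/2 = 1/2
Position 3: relevant, P@3 = 2/3 = 2/3
Position 4: relevant, P@4 = 3/4 = 3/4
Position 5: relevant, P@5 = 4/5 = 4/5
Position 6: not relevant
Sum of P@k = 1/2 + 2/3 + 3/4 + 4/5 = 163/60
AP = 163/60 / 4 = 163/240

163/240


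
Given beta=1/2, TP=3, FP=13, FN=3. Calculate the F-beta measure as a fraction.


P = TP/(TP+FP) = 3/16 = 3/16
R = TP/(TP+FN) = 3/6 = 1/2
beta^2 = 1/2^2 = 1/4
(1 + beta^2) = 5/4
Numerator = (1+beta^2)*P*R = 15/128
Denominator = beta^2*P + R = 3/64 + 1/2 = 35/64
F_beta = 3/14

3/14


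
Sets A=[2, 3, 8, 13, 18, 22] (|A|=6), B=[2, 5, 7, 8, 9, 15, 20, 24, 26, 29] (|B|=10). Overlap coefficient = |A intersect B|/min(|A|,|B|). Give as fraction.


A intersect B = [2, 8]
|A intersect B| = 2
min(|A|, |B|) = min(6, 10) = 6
Overlap = 2 / 6 = 1/3

1/3


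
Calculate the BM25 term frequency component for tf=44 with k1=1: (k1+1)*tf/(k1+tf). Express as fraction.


BM25 TF component = (k1+1)*tf / (k1+tf)
k1 = 1, tf = 44
Numerator = (1+1)*44 = 88
Denominator = 1 + 44 = 45
= 88/45 = 88/45

88/45


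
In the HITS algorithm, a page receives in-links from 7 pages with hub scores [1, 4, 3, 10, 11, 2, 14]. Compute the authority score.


Authority = sum of hub scores of in-linkers
In-link 1: hub score = 1
In-link 2: hub score = 4
In-link 3: hub score = 3
In-link 4: hub score = 10
In-link 5: hub score = 11
In-link 6: hub score = 2
In-link 7: hub score = 14
Authority = 1 + 4 + 3 + 10 + 11 + 2 + 14 = 45

45


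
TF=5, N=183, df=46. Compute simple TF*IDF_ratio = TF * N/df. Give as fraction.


TF * (N/df)
= 5 * (183/46)
= 5 * 183/46
= 915/46

915/46


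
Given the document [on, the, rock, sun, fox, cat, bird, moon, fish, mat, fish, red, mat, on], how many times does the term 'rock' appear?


Document has 14 words
Scanning for 'rock':
Found at positions: [2]
Count = 1

1


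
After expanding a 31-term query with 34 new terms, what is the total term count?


Original terms: 31
Expansion terms: 34
Total = 31 + 34 = 65

65


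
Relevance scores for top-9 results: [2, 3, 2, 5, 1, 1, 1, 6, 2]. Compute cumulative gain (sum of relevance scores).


Cumulative Gain = sum of relevance scores
Position 1: rel=2, running sum=2
Position 2: rel=3, running sum=5
Position 3: rel=2, running sum=7
Position 4: rel=5, running sum=12
Position 5: rel=1, running sum=13
Position 6: rel=1, running sum=14
Position 7: rel=1, running sum=15
Position 8: rel=6, running sum=21
Position 9: rel=2, running sum=23
CG = 23

23


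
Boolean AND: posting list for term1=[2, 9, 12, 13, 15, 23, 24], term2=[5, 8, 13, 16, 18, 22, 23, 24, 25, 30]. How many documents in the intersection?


Boolean AND: find intersection of posting lists
term1 docs: [2, 9, 12, 13, 15, 23, 24]
term2 docs: [5, 8, 13, 16, 18, 22, 23, 24, 25, 30]
Intersection: [13, 23, 24]
|intersection| = 3

3


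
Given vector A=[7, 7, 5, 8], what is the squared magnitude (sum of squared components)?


|A|^2 = sum of squared components
A[0]^2 = 7^2 = 49
A[1]^2 = 7^2 = 49
A[2]^2 = 5^2 = 25
A[3]^2 = 8^2 = 64
Sum = 49 + 49 + 25 + 64 = 187

187


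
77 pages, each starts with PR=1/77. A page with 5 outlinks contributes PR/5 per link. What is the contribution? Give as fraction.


Initial PR = 1/77 = 1/77
Outlinks = 5
Contribution per link = PR / outlinks
= 1/77 / 5
= 1/385

1/385


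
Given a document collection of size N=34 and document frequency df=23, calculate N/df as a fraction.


IDF ratio = N / df
= 34 / 23
= 34/23

34/23


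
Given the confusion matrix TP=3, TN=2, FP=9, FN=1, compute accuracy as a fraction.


Accuracy = (TP + TN) / (TP + TN + FP + FN)
TP + TN = 3 + 2 = 5
Total = 3 + 2 + 9 + 1 = 15
Accuracy = 5 / 15 = 1/3

1/3


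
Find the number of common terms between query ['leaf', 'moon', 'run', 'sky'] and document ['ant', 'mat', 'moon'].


Query terms: ['leaf', 'moon', 'run', 'sky']
Document terms: ['ant', 'mat', 'moon']
Common terms: ['moon']
Overlap count = 1

1


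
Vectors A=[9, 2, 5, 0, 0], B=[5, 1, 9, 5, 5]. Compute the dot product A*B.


Dot product = sum of element-wise products
A[0]*B[0] = 9*5 = 45
A[1]*B[1] = 2*1 = 2
A[2]*B[2] = 5*9 = 45
A[3]*B[3] = 0*5 = 0
A[4]*B[4] = 0*5 = 0
Sum = 45 + 2 + 45 + 0 + 0 = 92

92


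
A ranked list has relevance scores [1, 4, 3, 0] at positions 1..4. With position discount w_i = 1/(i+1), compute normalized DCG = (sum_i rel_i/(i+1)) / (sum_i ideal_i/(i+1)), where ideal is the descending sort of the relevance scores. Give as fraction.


Position discount weights w_i = 1/(i+1) for i=1..4:
Weights = [1/2, 1/3, 1/4, 1/5]
Actual relevance: [1, 4, 3, 0]
DCG = 1/2 + 4/3 + 3/4 + 0/5 = 31/12
Ideal relevance (sorted desc): [4, 3, 1, 0]
Ideal DCG = 4/2 + 3/3 + 1/4 + 0/5 = 13/4
nDCG = DCG / ideal_DCG = 31/12 / 13/4 = 31/39

31/39


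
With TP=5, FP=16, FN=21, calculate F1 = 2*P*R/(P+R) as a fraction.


F1 = 2 * P * R / (P + R)
P = TP/(TP+FP) = 5/21 = 5/21
R = TP/(TP+FN) = 5/26 = 5/26
2 * P * R = 2 * 5/21 * 5/26 = 25/273
P + R = 5/21 + 5/26 = 235/546
F1 = 25/273 / 235/546 = 10/47

10/47


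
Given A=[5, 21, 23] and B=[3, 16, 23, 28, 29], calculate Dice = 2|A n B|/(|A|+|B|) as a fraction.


A intersect B = [23]
|A intersect B| = 1
|A| = 3, |B| = 5
Dice = 2*1 / (3+5)
= 2 / 8 = 1/4

1/4


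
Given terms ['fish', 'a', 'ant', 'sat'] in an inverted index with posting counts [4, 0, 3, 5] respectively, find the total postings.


Summing posting list sizes:
'fish': 4 postings
'a': 0 postings
'ant': 3 postings
'sat': 5 postings
Total = 4 + 0 + 3 + 5 = 12

12


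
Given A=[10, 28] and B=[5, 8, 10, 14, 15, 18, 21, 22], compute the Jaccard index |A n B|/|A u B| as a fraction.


A intersect B = [10]
|A intersect B| = 1
A union B = [5, 8, 10, 14, 15, 18, 21, 22, 28]
|A union B| = 9
Jaccard = 1/9 = 1/9

1/9


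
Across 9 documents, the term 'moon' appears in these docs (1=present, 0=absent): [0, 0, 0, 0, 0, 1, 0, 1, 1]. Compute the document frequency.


Checking each document for 'moon':
Doc 1: absent
Doc 2: absent
Doc 3: absent
Doc 4: absent
Doc 5: absent
Doc 6: present
Doc 7: absent
Doc 8: present
Doc 9: present
df = sum of presences = 0 + 0 + 0 + 0 + 0 + 1 + 0 + 1 + 1 = 3

3


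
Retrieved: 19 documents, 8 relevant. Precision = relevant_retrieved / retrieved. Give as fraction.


Precision = relevant_retrieved / total_retrieved
= 8 / 19
= 8 / (8 + 11)
= 8/19

8/19


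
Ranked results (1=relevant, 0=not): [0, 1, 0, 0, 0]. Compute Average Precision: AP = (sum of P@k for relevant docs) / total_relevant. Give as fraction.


Computing P@k for each relevant position:
Position 1: not relevant
Position 2: relevant, P@2 = 1/2 = 1/2
Position 3: not relevant
Position 4: not relevant
Position 5: not relevant
Sum of P@k = 1/2 = 1/2
AP = 1/2 / 1 = 1/2

1/2


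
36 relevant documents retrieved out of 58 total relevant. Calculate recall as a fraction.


Recall = retrieved_relevant / total_relevant
= 36 / 58
= 36 / (36 + 22)
= 18/29

18/29


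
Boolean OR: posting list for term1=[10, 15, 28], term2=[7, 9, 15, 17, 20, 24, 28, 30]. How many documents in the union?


Boolean OR: find union of posting lists
term1 docs: [10, 15, 28]
term2 docs: [7, 9, 15, 17, 20, 24, 28, 30]
Union: [7, 9, 10, 15, 17, 20, 24, 28, 30]
|union| = 9

9


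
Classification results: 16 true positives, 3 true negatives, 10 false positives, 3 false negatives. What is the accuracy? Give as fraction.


Accuracy = (TP + TN) / (TP + TN + FP + FN)
TP + TN = 16 + 3 = 19
Total = 16 + 3 + 10 + 3 = 32
Accuracy = 19 / 32 = 19/32

19/32


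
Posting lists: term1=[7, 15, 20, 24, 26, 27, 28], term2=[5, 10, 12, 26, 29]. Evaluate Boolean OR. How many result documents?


Boolean OR: find union of posting lists
term1 docs: [7, 15, 20, 24, 26, 27, 28]
term2 docs: [5, 10, 12, 26, 29]
Union: [5, 7, 10, 12, 15, 20, 24, 26, 27, 28, 29]
|union| = 11

11


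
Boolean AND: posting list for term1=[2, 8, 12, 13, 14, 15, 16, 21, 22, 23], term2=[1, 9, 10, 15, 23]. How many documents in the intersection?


Boolean AND: find intersection of posting lists
term1 docs: [2, 8, 12, 13, 14, 15, 16, 21, 22, 23]
term2 docs: [1, 9, 10, 15, 23]
Intersection: [15, 23]
|intersection| = 2

2


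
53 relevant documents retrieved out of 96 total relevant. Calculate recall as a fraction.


Recall = retrieved_relevant / total_relevant
= 53 / 96
= 53 / (53 + 43)
= 53/96

53/96


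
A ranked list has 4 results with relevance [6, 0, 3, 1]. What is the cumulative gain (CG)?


Cumulative Gain = sum of relevance scores
Position 1: rel=6, running sum=6
Position 2: rel=0, running sum=6
Position 3: rel=3, running sum=9
Position 4: rel=1, running sum=10
CG = 10

10


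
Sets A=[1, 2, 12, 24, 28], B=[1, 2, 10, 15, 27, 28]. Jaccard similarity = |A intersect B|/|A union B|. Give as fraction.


A intersect B = [1, 2, 28]
|A intersect B| = 3
A union B = [1, 2, 10, 12, 15, 24, 27, 28]
|A union B| = 8
Jaccard = 3/8 = 3/8

3/8


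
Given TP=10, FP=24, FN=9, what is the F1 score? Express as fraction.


F1 = 2 * P * R / (P + R)
P = TP/(TP+FP) = 10/34 = 5/17
R = TP/(TP+FN) = 10/19 = 10/19
2 * P * R = 2 * 5/17 * 10/19 = 100/323
P + R = 5/17 + 10/19 = 265/323
F1 = 100/323 / 265/323 = 20/53

20/53


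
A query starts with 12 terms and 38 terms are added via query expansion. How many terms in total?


Original terms: 12
Expansion terms: 38
Total = 12 + 38 = 50

50


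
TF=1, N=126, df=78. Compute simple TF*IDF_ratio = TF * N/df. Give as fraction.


TF * (N/df)
= 1 * (126/78)
= 1 * 21/13
= 21/13

21/13


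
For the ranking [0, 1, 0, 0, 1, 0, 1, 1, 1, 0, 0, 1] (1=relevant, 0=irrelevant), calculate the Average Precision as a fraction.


Computing P@k for each relevant position:
Position 1: not relevant
Position 2: relevant, P@2 = 1/2 = 1/2
Position 3: not relevant
Position 4: not relevant
Position 5: relevant, P@5 = 2/5 = 2/5
Position 6: not relevant
Position 7: relevant, P@7 = 3/7 = 3/7
Position 8: relevant, P@8 = 4/8 = 1/2
Position 9: relevant, P@9 = 5/9 = 5/9
Position 10: not relevant
Position 11: not relevant
Position 12: relevant, P@12 = 6/12 = 1/2
Sum of P@k = 1/2 + 2/5 + 3/7 + 1/2 + 5/9 + 1/2 = 1817/630
AP = 1817/630 / 6 = 1817/3780

1817/3780
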